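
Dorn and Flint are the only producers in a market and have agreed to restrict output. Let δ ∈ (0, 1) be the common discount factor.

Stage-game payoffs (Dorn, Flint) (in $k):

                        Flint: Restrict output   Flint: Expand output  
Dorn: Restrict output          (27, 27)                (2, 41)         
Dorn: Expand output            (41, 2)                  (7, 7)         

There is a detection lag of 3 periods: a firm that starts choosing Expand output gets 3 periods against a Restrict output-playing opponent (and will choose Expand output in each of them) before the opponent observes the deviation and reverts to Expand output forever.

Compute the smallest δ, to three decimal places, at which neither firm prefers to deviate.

0.744

A deviator earns 41 for 3 periods, then 7 forever; cooperating earns 27 forever. Multiplying the IC by (1−δ):
27 ≥ 41(1−δ^3) + 7δ^3, so 34·δ^3 ≥ 14 and δ^3 ≥ 7/17.
δ ≥ (7/17)^(1/3) ≈ 0.744.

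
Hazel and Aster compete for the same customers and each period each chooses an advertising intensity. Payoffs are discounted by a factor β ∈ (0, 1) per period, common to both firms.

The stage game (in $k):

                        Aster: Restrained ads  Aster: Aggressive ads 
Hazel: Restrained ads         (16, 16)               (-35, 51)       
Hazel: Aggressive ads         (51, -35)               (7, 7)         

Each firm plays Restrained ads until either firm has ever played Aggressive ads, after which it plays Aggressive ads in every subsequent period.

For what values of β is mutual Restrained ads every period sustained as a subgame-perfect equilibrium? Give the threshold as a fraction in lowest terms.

35/44

16/(1−β) ≥ 51 + 7β/(1−β)
16 ≥ 51 − 44β
β ≥ 35/44.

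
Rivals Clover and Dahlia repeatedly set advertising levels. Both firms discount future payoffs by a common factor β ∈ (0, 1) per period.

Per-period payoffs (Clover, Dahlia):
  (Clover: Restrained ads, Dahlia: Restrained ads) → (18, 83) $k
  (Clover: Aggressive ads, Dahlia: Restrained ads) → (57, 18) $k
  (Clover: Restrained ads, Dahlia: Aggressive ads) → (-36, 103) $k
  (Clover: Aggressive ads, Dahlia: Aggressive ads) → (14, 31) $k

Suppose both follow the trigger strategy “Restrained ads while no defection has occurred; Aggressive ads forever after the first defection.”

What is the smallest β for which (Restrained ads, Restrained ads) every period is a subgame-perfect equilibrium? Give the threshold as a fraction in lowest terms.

For Clover: deviation gain 57−18 = 39, per-period punishment loss 18−14 = 4. IC gives β ≥ 39/43.
For Dahlia: gain 20, loss 52 per period, so β ≥ 20/72 = 5/18.
The tighter constraint is Clover's, so cooperation needs β ≥ 39/43.

39/43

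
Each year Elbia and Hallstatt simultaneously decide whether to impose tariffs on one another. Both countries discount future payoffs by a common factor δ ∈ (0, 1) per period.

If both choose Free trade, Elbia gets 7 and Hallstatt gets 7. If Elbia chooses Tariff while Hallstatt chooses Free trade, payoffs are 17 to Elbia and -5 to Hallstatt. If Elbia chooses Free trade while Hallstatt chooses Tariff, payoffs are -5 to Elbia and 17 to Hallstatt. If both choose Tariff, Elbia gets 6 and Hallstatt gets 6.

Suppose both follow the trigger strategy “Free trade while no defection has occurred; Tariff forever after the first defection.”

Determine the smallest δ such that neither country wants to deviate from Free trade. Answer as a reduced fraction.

One-period gain from deviating is 17 − 7 = 10. The loss is 7 − 6 = 1 in every subsequent period, with present value 1·δ/(1−δ).
Deviation is unprofitable when 1·δ/(1−δ) ≥ 10, i.e. δ/(1−δ) ≥ 10.
Equivalently δ ≥ 10/(10+1) = 10/11.

10/11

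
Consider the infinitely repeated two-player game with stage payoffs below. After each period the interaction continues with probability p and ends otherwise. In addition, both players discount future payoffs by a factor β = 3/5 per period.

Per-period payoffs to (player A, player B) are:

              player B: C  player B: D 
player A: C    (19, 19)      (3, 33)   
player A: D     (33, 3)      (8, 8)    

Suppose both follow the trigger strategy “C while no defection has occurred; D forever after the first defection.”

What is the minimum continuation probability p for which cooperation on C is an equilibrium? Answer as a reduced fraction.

14/15

Expected continuation weight on next period's payoff is β·p = 3/5·p, which plays the role of the discount factor.
Cooperation requires 3/5·p ≥ (33−19)/(33−8) = 14/25, hence p ≥ 14/15.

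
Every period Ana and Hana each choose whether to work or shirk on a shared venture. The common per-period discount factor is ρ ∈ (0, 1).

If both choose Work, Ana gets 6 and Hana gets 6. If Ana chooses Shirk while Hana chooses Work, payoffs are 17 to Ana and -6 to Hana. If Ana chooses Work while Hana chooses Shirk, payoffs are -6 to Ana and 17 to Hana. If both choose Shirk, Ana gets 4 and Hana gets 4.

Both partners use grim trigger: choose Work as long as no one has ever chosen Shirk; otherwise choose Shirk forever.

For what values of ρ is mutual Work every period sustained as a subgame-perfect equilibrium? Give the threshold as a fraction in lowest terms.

6/(1−ρ) ≥ 17 + 4ρ/(1−ρ)
6 ≥ 17 − 13ρ
ρ ≥ 11/13.

11/13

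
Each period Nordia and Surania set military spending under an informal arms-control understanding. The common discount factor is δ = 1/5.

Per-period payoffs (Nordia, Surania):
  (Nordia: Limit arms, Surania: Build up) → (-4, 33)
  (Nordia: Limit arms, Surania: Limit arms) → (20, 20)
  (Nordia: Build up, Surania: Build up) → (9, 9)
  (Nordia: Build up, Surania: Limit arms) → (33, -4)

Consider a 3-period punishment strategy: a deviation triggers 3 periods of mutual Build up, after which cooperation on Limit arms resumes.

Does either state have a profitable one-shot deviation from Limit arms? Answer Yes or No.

A one-shot deviation gives 33 now, then 9 for 3 periods, then back to 20.
Gain from deviating: (33−20) today; loss: (20−9) in each of the next 3 periods.
No-deviation condition: (20−9)(δ+…+δ^3) ≥ 33−20, i.e. δ+…+δ^3 ≥ 13/11.
At δ = 1/5: δ+…+δ^3 = 0.2480 < 1.1818.
So cooperation is not sustainable.

Yes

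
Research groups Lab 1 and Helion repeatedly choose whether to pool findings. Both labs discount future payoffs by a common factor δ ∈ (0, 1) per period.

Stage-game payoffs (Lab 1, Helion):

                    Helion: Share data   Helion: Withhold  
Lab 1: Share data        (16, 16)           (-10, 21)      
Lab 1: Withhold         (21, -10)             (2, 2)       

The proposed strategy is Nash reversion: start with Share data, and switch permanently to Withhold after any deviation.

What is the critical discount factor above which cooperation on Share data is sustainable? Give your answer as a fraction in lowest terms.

5/19

16/(1−δ) ≥ 21 + 2δ/(1−δ)
16 ≥ 21 − 19δ
δ ≥ 5/19.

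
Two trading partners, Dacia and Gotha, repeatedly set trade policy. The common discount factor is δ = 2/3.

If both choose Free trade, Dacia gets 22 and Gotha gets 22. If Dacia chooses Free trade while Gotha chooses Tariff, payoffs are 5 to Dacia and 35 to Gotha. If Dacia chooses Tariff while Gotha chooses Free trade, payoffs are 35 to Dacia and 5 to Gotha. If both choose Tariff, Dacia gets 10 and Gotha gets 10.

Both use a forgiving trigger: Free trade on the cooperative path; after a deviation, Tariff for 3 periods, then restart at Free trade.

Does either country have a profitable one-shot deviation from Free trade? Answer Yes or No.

No

IC: δ+…+δ^3 ≥ (35−22)/(22−10) = 13/12.
At δ = 2/3: partial sum = 1.4074 ≥ 1.0833. Cooperation sustainable.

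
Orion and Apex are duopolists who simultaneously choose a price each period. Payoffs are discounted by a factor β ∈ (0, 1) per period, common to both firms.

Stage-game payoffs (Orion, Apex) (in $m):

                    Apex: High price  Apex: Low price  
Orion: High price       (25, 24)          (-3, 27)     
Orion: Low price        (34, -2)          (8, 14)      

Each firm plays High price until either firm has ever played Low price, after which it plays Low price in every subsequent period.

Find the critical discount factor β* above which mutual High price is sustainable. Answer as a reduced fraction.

For Orion: deviation gain 34−25 = 9, per-period punishment loss 25−8 = 17. IC gives β ≥ 9/26.
For Apex: gain 3, loss 10 per period, so β ≥ 3/13.
The tighter constraint is Orion's, so cooperation needs β ≥ 9/26.

9/26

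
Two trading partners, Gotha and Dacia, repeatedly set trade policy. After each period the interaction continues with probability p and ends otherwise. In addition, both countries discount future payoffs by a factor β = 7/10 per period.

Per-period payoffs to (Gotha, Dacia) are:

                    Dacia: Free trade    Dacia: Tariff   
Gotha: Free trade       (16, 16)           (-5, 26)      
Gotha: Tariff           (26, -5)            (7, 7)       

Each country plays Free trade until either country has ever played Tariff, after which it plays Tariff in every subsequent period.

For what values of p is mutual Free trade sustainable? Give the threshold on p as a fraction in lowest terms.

Expected continuation weight on next period's payoff is β·p = 7/10·p, which plays the role of the discount factor.
Cooperation requires 7/10·p ≥ (26−16)/(26−7) = 10/19, hence p ≥ 100/133.

100/133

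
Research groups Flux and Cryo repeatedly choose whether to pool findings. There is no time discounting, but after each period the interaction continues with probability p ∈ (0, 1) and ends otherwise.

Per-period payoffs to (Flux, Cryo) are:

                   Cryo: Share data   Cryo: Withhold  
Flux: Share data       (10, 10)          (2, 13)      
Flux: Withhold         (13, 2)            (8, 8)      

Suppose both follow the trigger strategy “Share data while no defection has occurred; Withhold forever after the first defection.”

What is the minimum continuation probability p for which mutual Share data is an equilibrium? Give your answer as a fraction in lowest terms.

3/5

With no time discounting, the continuation probability p plays the role of the discount factor.
Grim-trigger IC: 10/(1−p) ≥ 13 + 8p/(1−p) ⇒ p ≥ (13−10)/(13−8) = 3/5.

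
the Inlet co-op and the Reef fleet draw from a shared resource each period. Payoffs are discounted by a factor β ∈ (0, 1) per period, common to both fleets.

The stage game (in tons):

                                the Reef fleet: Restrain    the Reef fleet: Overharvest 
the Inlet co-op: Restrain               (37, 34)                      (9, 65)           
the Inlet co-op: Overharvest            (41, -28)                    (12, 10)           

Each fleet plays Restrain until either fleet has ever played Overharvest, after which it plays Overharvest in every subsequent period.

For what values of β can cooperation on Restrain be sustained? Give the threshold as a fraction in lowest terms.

the Inlet co-op's threshold: (41−37)/(41−12) = 4/29.
the Reef fleet's threshold: (65−34)/(65−10) = 31/55.
4/29 < 31/55, so the Reef fleet binds and β* = 31/55.

31/55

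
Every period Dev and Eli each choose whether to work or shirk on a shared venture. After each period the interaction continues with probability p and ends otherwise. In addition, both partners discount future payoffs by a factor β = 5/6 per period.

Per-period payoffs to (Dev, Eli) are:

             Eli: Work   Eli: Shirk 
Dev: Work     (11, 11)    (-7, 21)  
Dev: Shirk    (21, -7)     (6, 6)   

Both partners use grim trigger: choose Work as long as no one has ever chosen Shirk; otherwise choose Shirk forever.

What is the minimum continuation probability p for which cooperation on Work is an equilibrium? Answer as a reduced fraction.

With continuation probability p and discount β, the effective per-period discount factor is βp.
Grim-trigger IC: βp ≥ (21−11)/(21−6) = 2/3.
So p ≥ (2/3)/(5/6) = 4/5.

4/5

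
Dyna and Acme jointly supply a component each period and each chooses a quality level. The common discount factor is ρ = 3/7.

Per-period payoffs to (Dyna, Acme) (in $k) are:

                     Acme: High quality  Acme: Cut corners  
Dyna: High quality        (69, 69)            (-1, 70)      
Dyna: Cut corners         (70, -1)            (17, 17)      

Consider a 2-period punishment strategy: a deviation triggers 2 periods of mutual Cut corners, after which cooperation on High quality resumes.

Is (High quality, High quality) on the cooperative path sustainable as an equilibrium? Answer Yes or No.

A one-shot deviation gives 70 now, then 17 for 2 periods, then back to 69.
Gain from deviating: (70−69) today; loss: (69−17) in each of the next 2 periods.
No-deviation condition: (69−17)(ρ+…+ρ^2) ≥ 70−69, i.e. ρ+…+ρ^2 ≥ 1/52.
At ρ = 3/7: ρ+…+ρ^2 = 0.6122 ≥ 0.0192.
So cooperation is sustainable.

Yes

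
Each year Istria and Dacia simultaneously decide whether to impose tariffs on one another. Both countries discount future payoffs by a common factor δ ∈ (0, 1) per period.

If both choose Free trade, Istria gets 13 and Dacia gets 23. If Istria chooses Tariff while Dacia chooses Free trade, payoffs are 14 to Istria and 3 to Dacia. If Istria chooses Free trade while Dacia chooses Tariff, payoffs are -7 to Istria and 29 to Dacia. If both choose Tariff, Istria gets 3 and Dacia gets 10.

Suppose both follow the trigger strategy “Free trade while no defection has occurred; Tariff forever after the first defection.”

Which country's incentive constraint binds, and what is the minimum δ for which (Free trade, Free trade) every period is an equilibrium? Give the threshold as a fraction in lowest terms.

Dacia; δ ≥ 6/19

Istria: cooperation gives 13 each period; deviation gives 14 once then 3 forever.
  13/(1−δ) ≥ 14 + 3δ/(1−δ) ⇒ δ ≥ 1/11.
Dacia: cooperation gives 23 each period; deviation gives 29 once then 10 forever.
  δ ≥ 6/19.
Both must hold, so the binding constraint is Dacia's: δ ≥ 6/19.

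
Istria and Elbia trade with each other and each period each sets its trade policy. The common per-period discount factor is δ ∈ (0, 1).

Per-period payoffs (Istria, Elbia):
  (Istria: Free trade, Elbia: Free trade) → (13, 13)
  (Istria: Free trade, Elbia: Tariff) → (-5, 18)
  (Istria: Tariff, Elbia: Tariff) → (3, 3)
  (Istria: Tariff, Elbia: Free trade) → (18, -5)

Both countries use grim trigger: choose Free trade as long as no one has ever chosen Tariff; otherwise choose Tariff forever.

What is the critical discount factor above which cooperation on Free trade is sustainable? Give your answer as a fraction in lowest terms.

1/3

One-period gain from deviating is 18 − 13 = 5. The loss is 13 − 3 = 10 in every subsequent period, with present value 10·δ/(1−δ).
Deviation is unprofitable when 10·δ/(1−δ) ≥ 5, i.e. δ/(1−δ) ≥ 1/2.
Equivalently δ ≥ 5/(5+10) = 1/3.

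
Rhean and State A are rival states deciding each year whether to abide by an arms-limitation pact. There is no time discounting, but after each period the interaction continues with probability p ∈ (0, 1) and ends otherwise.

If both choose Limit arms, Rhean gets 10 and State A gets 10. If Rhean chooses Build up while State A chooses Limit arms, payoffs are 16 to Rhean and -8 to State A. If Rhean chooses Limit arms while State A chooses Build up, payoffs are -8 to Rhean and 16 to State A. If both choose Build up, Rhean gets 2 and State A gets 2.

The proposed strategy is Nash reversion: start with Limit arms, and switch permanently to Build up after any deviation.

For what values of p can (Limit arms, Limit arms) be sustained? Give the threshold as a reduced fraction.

3/7

Expected cooperation value is 10 + p·10 + p²·10 + … = 10/(1−p); deviation gives 16 + p·2/(1−p).
10 ≥ 16(1−p) + 2p ⇒ 14p ≥ 6 ⇒ p ≥ 6/14 = 3/7.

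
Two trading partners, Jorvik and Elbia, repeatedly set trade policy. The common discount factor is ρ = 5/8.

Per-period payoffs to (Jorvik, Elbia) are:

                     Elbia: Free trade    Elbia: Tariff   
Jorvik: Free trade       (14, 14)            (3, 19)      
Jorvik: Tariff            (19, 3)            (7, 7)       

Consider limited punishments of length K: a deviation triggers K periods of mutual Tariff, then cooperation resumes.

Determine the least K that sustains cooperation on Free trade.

Need Σ_{k=1}^{K} ρ^k ≥ (19−14)/(14−7) = 0.7143 at ρ = 5/8.
At K = 1 the sum is 0.6250 < 0.7143; at K = 2 it is 1.0156 ≥ 0.7143.
So the minimum punishment length is K = 2.

2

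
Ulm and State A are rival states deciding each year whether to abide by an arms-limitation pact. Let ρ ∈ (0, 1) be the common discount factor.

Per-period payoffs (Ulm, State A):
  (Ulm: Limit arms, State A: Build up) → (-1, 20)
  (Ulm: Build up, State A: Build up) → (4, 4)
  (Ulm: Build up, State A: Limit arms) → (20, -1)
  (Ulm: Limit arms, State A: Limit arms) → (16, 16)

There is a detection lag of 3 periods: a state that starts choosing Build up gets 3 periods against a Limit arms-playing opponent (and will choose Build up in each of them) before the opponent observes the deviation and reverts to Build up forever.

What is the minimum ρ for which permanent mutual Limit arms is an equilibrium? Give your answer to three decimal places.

0.630

The best deviation is to choose Build up for all 3 undetected periods, earning 20 each, then 4 forever once detected.
Deviation value: 20(1−ρ^3)/(1−ρ) + 4ρ^3/(1−ρ); cooperation value: 16/(1−ρ).
IC: 16 ≥ 20(1−ρ^3) + 4ρ^3 = 20 − 16ρ^3.
So ρ^3 ≥ 4/16 = 1/4, giving ρ ≥ (1/4)^(1/3) ≈ 0.630.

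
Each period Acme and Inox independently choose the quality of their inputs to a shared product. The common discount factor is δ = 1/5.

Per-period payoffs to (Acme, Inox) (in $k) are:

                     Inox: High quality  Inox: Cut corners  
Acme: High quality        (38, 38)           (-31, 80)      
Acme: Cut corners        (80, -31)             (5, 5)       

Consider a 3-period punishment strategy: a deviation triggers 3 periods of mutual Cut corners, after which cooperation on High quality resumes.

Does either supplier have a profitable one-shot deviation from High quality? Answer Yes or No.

IC: δ+…+δ^3 ≥ (80−38)/(38−5) = 14/11.
At δ = 1/5: partial sum = 0.2480 < 1.2727. Cooperation not sustainable.

Yes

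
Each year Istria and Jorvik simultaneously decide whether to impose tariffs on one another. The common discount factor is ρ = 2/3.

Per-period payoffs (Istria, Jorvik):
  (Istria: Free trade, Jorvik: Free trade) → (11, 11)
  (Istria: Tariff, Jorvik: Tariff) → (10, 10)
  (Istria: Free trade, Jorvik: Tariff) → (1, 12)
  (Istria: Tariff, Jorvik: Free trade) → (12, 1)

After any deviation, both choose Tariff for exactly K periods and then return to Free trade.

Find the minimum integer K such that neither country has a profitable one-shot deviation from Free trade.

IC: ρ(1−ρ^K)/(1−ρ) ≥ (12−11)/(11−10) = 1.
With ρ = 2/3: need 1 − ρ^K ≥ 1·(1−2/3)/(2/3), i.e. ρ^K ≤ 0.5000.
Since (2/3)^1 = 0.6667 and (2/3)^2 = 0.4444, the smallest such K is 2.

2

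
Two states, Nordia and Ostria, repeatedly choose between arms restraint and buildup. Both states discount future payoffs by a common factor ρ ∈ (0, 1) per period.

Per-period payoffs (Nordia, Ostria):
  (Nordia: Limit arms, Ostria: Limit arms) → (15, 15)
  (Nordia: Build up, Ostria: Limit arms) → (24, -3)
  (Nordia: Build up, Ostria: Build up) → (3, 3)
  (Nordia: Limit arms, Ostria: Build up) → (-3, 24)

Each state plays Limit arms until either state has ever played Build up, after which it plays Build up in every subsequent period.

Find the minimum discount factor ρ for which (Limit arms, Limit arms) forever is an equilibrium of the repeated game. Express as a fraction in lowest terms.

3/7

Under grim trigger the critical discount factor is (T−C)/(T−P) with T = 24, C = 15, P = 3.
ρ* = (24−15)/(24−3) = 9/21 = 3/7.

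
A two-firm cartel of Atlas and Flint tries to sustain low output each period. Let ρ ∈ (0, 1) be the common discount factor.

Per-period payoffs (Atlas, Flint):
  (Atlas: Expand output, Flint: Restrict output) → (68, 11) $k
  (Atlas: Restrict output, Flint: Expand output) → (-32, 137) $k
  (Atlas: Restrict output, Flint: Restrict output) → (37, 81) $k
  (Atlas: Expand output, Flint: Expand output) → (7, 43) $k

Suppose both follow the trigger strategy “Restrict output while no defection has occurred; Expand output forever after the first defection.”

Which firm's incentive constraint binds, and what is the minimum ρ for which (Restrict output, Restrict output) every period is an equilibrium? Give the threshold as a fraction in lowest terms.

Flint; ρ ≥ 28/47

Atlas's threshold: (68−37)/(68−7) = 31/61.
Flint's threshold: (137−81)/(137−43) = 28/47.
31/61 < 28/47, so Flint binds and ρ* = 28/47.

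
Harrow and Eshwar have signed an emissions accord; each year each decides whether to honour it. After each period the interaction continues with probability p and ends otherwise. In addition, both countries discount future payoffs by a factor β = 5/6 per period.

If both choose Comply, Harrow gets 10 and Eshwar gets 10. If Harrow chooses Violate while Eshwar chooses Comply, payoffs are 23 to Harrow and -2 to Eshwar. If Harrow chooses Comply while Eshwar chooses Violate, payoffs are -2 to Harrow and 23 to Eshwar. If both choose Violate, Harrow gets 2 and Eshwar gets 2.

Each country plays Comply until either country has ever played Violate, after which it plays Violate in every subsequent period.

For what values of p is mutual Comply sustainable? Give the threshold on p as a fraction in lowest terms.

Expected continuation weight on next period's payoff is β·p = 5/6·p, which plays the role of the discount factor.
Cooperation requires 5/6·p ≥ (23−10)/(23−2) = 13/21, hence p ≥ 26/35.

26/35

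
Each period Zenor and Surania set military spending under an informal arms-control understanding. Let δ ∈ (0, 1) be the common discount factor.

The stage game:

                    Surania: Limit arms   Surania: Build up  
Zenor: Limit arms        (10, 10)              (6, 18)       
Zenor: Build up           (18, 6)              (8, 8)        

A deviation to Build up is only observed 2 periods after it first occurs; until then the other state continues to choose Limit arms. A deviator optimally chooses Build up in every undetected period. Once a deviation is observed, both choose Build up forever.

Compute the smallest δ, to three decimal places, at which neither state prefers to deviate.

0.894

The best deviation is to choose Build up for all 2 undetected periods, earning 18 each, then 8 forever once detected.
Deviation value: 18(1−δ^2)/(1−δ) + 8δ^2/(1−δ); cooperation value: 10/(1−δ).
IC: 10 ≥ 18(1−δ^2) + 8δ^2 = 18 − 10δ^2.
So δ^2 ≥ 8/10 = 4/5, giving δ ≥ (4/5)^(1/2) ≈ 0.894.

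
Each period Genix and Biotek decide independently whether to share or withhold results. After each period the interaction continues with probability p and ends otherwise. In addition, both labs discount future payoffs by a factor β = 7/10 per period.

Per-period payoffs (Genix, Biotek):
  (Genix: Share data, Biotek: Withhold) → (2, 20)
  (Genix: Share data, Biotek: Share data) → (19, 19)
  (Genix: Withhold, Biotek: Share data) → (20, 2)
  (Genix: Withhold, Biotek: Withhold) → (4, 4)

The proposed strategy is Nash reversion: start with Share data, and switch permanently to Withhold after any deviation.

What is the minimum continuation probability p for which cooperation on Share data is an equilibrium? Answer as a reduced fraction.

5/56

With continuation probability p and discount β, the effective per-period discount factor is βp.
Grim-trigger IC: βp ≥ (20−19)/(20−4) = 1/16.
So p ≥ (1/16)/(7/10) = 5/56.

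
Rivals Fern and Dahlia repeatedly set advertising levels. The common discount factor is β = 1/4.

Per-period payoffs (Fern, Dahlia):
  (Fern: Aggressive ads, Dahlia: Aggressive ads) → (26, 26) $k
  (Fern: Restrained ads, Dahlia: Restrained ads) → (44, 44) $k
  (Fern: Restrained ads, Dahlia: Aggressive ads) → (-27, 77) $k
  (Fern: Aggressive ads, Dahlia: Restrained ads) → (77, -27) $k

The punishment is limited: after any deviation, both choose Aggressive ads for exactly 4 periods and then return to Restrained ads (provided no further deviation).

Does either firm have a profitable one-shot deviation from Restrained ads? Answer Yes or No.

Yes

A one-shot deviation gives 77 now, then 26 for 4 periods, then back to 44.
Gain from deviating: (77−44) today; loss: (44−26) in each of the next 4 periods.
No-deviation condition: (44−26)(β+…+β^4) ≥ 77−44, i.e. β+…+β^4 ≥ 11/6.
At β = 1/4: β+…+β^4 = 0.3320 < 1.8333.
So cooperation is not sustainable.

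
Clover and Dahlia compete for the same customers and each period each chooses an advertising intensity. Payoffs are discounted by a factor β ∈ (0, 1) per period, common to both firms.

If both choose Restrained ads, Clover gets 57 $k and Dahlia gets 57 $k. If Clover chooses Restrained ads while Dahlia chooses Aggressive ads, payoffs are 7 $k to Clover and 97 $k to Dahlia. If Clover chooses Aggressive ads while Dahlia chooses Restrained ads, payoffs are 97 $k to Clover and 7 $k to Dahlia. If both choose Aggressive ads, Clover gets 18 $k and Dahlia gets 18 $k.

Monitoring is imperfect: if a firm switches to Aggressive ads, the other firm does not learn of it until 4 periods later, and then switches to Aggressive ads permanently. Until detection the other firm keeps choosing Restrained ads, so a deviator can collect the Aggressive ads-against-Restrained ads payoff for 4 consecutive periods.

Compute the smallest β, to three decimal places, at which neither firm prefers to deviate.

Deviating for the 4 undetected periods gains 97−57 = 40 per period over cooperation, then loses 57−18 = 39 per period forever once punishment starts.
Gain: 40(1 + β + … + β^3); loss: 39·β^4/(1−β).
No profitable deviation ⇔ 40(1−β^4) ≤ 39·β^4, i.e. β^4 ≥ 40/(40+39) = 40/79.
Hence β ≥ (40/79)^(1/4) ≈ 0.844.

0.844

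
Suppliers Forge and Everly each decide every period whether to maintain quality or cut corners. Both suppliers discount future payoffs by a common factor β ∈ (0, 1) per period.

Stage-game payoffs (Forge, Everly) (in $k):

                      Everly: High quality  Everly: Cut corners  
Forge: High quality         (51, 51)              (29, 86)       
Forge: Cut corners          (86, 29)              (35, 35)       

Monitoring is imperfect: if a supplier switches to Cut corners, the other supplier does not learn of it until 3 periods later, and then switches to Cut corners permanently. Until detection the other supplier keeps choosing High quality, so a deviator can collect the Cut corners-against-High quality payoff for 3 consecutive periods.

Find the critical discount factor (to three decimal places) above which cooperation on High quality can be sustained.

0.882

The best deviation is to choose Cut corners for all 3 undetected periods, earning 86 each, then 35 forever once detected.
Deviation value: 86(1−β^3)/(1−β) + 35β^3/(1−β); cooperation value: 51/(1−β).
IC: 51 ≥ 86(1−β^3) + 35β^3 = 86 − 51β^3.
So β^3 ≥ 35/51, giving β ≥ (35/51)^(1/3) ≈ 0.882.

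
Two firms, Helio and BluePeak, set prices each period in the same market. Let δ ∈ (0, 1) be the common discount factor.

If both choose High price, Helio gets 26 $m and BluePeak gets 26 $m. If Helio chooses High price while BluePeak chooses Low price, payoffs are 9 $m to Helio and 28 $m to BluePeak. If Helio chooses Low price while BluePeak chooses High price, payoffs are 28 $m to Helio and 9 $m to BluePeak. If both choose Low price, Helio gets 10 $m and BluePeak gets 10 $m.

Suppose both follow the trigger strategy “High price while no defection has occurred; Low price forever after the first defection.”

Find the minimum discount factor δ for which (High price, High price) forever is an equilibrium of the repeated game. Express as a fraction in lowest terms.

Cooperation forever yields 26 each period: 26/(1−δ).
Deviating yields 28 once, then 10 forever: 28 + 10δ/(1−δ).
No profitable deviation requires 26/(1−δ) ≥ 28 + 10δ/(1−δ).
Multiplying by (1−δ): 26 ≥ 28(1−δ) + 10δ = 28 − 18δ.
So 18δ ≥ 2, i.e. δ ≥ 2/18 = 1/9.

1/9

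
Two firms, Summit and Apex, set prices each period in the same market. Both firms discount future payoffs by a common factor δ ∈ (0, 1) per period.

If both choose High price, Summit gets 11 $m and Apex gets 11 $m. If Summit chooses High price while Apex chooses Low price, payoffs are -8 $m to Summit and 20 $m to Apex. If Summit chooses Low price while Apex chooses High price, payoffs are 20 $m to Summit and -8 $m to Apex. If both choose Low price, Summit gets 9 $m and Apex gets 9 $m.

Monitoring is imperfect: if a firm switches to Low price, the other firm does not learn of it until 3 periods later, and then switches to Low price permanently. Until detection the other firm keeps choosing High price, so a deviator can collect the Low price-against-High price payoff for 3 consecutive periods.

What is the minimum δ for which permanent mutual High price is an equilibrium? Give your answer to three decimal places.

0.935

Deviating for the 3 undetected periods gains 20−11 = 9 per period over cooperation, then loses 11−9 = 2 per period forever once punishment starts.
Gain: 9(1 + δ + … + δ^2); loss: 2·δ^3/(1−δ).
No profitable deviation ⇔ 9(1−δ^3) ≤ 2·δ^3, i.e. δ^3 ≥ 9/(9+2) = 9/11.
Hence δ ≥ (9/11)^(1/3) ≈ 0.935.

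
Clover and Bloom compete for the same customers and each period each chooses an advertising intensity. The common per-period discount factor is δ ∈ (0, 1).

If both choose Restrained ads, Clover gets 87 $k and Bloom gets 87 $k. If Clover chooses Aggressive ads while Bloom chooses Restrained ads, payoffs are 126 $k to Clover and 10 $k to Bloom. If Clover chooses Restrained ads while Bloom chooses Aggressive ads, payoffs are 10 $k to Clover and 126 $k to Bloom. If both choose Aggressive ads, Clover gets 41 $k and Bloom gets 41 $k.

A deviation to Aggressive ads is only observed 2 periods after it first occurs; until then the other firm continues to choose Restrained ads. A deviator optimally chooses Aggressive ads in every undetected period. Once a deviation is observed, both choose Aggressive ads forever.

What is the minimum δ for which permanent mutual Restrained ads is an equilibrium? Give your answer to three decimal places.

Deviating for the 2 undetected periods gains 126−87 = 39 per period over cooperation, then loses 87−41 = 46 per period forever once punishment starts.
Gain: 39(1 + δ + … + δ^1); loss: 46·δ^2/(1−δ).
No profitable deviation ⇔ 39(1−δ^2) ≤ 46·δ^2, i.e. δ^2 ≥ 39/(39+46) = 39/85.
Hence δ ≥ (39/85)^(1/2) ≈ 0.677.

0.677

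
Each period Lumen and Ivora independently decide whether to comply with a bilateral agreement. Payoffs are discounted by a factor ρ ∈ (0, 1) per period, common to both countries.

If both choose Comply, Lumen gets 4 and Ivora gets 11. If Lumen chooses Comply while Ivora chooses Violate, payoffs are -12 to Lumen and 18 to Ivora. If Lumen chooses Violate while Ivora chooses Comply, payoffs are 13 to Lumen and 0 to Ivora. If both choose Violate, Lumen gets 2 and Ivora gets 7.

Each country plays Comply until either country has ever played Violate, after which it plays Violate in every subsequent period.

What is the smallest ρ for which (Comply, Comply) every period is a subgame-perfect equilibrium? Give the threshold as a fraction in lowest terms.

9/11

For Lumen: deviation gain 13−4 = 9, per-period punishment loss 4−2 = 2. IC gives ρ ≥ 9/11.
For Ivora: gain 7, loss 4 per period, so ρ ≥ 7/11.
The tighter constraint is Lumen's, so cooperation needs ρ ≥ 9/11.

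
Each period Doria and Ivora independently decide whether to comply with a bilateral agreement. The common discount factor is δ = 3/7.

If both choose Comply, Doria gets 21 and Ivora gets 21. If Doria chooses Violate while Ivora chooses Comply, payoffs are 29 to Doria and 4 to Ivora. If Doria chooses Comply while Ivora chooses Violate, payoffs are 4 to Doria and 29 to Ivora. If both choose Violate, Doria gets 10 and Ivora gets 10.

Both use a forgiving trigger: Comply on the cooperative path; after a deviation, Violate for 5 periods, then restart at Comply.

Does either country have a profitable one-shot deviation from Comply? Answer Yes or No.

Comparing payoff streams over the 6 periods until play realigns: cooperate → 21(1+δ+…+δ^5); deviate → 29 + 10(δ+…+δ^5).
Cooperation is sustained iff (21−10)(δ+…+δ^5) ≥ 29−21.
δ+…+δ^5 = 3/7·(1−(3/7)^5)/(1−3/7) = 0.7392, and (29−21)/(21−10) = 0.7273.
0.7392 ≥ 0.7273, so cooperation is sustainable.

No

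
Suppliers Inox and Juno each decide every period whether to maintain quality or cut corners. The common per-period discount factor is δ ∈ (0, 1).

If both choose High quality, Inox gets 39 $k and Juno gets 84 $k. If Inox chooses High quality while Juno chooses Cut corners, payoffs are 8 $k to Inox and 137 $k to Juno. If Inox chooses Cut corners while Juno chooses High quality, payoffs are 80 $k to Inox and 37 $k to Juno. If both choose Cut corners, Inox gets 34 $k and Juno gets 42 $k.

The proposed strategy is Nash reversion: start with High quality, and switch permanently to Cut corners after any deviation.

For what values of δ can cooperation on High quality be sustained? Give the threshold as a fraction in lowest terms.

41/46

Inox: cooperation gives 39 each period; deviation gives 80 once then 34 forever.
  39/(1−δ) ≥ 80 + 34δ/(1−δ) ⇒ δ ≥ 41/46.
Juno: cooperation gives 84 each period; deviation gives 137 once then 42 forever.
  δ ≥ 53/95.
Both must hold, so the binding constraint is Inox's: δ ≥ 41/46.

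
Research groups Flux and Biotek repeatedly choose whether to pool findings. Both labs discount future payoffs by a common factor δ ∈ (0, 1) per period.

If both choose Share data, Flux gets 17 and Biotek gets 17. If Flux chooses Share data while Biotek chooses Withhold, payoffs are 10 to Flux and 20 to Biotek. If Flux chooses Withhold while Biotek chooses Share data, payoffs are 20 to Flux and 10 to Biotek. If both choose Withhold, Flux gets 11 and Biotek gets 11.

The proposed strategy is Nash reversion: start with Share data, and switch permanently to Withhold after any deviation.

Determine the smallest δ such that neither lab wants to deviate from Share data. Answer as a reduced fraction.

Under grim trigger the critical discount factor is (T−C)/(T−P) with T = 20, C = 17, P = 11.
δ* = (20−17)/(20−11) = 3/9 = 1/3.

1/3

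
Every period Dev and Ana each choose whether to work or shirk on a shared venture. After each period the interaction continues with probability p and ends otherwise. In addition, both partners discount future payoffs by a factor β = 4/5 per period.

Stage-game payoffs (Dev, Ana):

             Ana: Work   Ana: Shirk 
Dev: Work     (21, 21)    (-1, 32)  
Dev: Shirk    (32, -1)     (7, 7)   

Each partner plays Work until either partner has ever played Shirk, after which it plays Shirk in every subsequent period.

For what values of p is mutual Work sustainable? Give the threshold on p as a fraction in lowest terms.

Expected continuation weight on next period's payoff is β·p = 4/5·p, which plays the role of the discount factor.
Cooperation requires 4/5·p ≥ (32−21)/(32−7) = 11/25, hence p ≥ 11/20.

11/20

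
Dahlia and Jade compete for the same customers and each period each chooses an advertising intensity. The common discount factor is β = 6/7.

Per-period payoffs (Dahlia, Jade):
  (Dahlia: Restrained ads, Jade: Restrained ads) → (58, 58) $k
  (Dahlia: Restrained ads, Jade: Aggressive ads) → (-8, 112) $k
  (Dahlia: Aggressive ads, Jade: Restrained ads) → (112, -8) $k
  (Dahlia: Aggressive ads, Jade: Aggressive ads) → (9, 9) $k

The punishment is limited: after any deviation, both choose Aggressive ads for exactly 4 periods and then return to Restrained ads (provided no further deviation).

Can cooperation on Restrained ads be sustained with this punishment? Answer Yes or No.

Yes

A one-shot deviation gives 112 now, then 9 for 4 periods, then back to 58.
Gain from deviating: (112−58) today; loss: (58−9) in each of the next 4 periods.
No-deviation condition: (58−9)(β+…+β^4) ≥ 112−58, i.e. β+…+β^4 ≥ 54/49.
At β = 6/7: β+…+β^4 = 2.7613 ≥ 1.1020.
So cooperation is sustainable.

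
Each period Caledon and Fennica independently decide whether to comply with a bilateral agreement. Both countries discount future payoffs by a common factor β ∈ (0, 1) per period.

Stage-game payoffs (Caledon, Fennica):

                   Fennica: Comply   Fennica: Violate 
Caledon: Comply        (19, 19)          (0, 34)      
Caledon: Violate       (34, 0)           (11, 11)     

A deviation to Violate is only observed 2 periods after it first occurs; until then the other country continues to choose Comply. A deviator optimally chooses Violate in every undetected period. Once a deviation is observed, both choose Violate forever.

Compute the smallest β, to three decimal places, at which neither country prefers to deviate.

0.808

Deviating for the 2 undetected periods gains 34−19 = 15 per period over cooperation, then loses 19−11 = 8 per period forever once punishment starts.
Gain: 15(1 + β + … + β^1); loss: 8·β^2/(1−β).
No profitable deviation ⇔ 15(1−β^2) ≤ 8·β^2, i.e. β^2 ≥ 15/(15+8) = 15/23.
Hence β ≥ (15/23)^(1/2) ≈ 0.808.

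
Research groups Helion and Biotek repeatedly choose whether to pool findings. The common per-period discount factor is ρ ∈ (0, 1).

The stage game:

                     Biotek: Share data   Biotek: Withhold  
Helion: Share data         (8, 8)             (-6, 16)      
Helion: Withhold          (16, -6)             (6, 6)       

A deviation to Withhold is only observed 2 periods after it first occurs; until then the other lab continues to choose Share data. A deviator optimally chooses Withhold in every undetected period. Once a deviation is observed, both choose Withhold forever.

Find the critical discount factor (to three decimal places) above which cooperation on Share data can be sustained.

A deviator earns 16 for 2 periods, then 6 forever; cooperating earns 8 forever. Multiplying the IC by (1−ρ):
8 ≥ 16(1−ρ^2) + 6ρ^2, so 10·ρ^2 ≥ 8 and ρ^2 ≥ 4/5.
ρ ≥ (4/5)^(1/2) ≈ 0.894.

0.894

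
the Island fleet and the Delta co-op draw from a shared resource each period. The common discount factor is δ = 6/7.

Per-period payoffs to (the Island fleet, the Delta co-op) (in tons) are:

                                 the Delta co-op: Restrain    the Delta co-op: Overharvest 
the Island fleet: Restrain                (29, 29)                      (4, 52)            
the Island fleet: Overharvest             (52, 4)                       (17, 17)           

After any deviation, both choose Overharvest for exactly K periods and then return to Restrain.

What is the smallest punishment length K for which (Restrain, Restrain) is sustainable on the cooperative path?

No profitable deviation requires (29−17)(δ+…+δ^K) ≥ 52−29, i.e. δ+…+δ^K ≥ 23/12 ≈ 1.9167.
With δ = 6/7, the partial sums are K=1: 0.8571, K=2: 1.5918, K=3: 2.2216.
K = 3 is the first length at which the sum reaches 1.9167.

3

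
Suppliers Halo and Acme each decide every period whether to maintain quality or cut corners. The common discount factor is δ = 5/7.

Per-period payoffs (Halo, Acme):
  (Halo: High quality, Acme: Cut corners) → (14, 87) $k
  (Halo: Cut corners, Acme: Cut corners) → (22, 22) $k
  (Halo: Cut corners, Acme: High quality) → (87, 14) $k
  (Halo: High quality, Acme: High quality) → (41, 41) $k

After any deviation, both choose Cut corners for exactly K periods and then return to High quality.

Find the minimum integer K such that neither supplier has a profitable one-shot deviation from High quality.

IC: δ(1−δ^K)/(1−δ) ≥ (87−41)/(41−22) = 46/19.
With δ = 5/7: need 1 − δ^K ≥ 46/19·(1−5/7)/(5/7), i.e. δ^K ≤ 0.0316.
Since (5/7)^10 = 0.0346 and (5/7)^11 = 0.0247, the smallest such K is 11.

11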